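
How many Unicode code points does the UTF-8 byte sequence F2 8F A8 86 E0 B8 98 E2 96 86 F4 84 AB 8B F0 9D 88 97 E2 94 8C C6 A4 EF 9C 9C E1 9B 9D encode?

Byte at offset 0: 0xF2 = 11110010 → 4-byte char (#1). Advance 4.
Byte at offset 4: 0xE0 = 11100000 → 3-byte char (#2). Advance 3.
Byte at offset 7: 0xE2 = 11100010 → 3-byte char (#3). Advance 3.
Byte at offset 10: 0xF4 = 11110100 → 4-byte char (#4). Advance 4.
Byte at offset 14: 0xF0 = 11110000 → 4-byte char (#5). Advance 4.
Byte at offset 18: 0xE2 = 11100010 → 3-byte char (#6). Advance 3.
Byte at offset 21: 0xC6 = 11000110 → 2-byte char (#7). Advance 2.
Byte at offset 23: 0xEF = 11101111 → 3-byte char (#8). Advance 3.
Byte at offset 26: 0xE1 = 11100001 → 3-byte char (#9). Advance 3.
Reached end at offset 29 after 9 code points.

9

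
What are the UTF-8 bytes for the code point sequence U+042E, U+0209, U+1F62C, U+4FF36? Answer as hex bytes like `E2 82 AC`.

D0 AE C8 89 F0 9F 98 AC F1 8F BC B6

U+042E: 2-byte form → D0 AE.
U+0209: 2-byte form → C8 89.
U+1F62C: 4-byte form → F0 9F 98 AC.
U+4FF36: 4-byte form → F1 8F BC B6.
Concatenated (12 bytes): D0 AE C8 89 F0 9F 98 AC F1 8F BC B6.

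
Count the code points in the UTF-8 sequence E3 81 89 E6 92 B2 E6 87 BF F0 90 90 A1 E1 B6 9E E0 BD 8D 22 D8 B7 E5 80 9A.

9

Byte at offset 0: 0xE3 = 11100011 → 3-byte char (#1). Advance 3.
Byte at offset 3: 0xE6 = 11100110 → 3-byte char (#2). Advance 3.
Byte at offset 6: 0xE6 = 11100110 → 3-byte char (#3). Advance 3.
Byte at offset 9: 0xF0 = 11110000 → 4-byte char (#4). Advance 4.
Byte at offset 13: 0xE1 = 11100001 → 3-byte char (#5). Advance 3.
Byte at offset 16: 0xE0 = 11100000 → 3-byte char (#6). Advance 3.
Byte at offset 19: 0x22 = 00100010 → 1-byte char (#7). Advance 1.
Byte at offset 20: 0xD8 = 11011000 → 2-byte char (#8). Advance 2.
Byte at offset 22: 0xE5 = 11100101 → 3-byte char (#9). Advance 3.
Reached end at offset 25 after 9 code points.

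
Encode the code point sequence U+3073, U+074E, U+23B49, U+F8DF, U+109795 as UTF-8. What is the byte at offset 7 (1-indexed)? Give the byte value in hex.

0xA3

1-indexed offset 7 is 0-indexed offset 6.
U+3073 → 3-byte form E3 81 B3 at offsets 0–2.
U+074E → 2-byte form DD 8E at offsets 3–4.
U+23B49 → 4-byte form F0 A3 AD 89 at offsets 5–8.
Offset 6 falls in char 3's range; it's byte 2 of F0 A3 AD 89 = 0xA3.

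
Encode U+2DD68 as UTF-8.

U+2DD68 = 0x2DD68 = 187752 decimal. In range U+10000–U+10FFFF → 4-byte form: 11110xxx 10xxxxxx 10xxxxxx 10xxxxxx.
Binary (21 bits): 000101101110101101000.
Split 3+6+6+6: 000 | 101101 | 110101 | 101000.
Byte 1: 11110000 = 0xF0.
Byte 2: 10101101 = 0xAD.
Byte 3: 10110101 = 0xB5.
Byte 4: 10101000 = 0xA8.

F0 AD B5 A8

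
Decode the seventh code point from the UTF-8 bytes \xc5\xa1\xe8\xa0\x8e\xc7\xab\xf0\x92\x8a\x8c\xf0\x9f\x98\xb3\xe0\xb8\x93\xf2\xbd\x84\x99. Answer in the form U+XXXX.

U+BD119

Offset 0: leading byte 0xC5 = 11000101 → 2-byte char #1 = C5 A1.
Offset 2: leading byte 0xE8 = 11101000 → 3-byte char #2 = E8 A0 8E.
Offset 5: leading byte 0xC7 = 11000111 → 2-byte char #3 = C7 AB.
Offset 7: leading byte 0xF0 = 11110000 → 4-byte char #4 = F0 92 8A 8C.
Offset 11: leading byte 0xF0 = 11110000 → 4-byte char #5 = F0 9F 98 B3.
Offset 15: leading byte 0xE0 = 11100000 → 3-byte char #6 = E0 B8 93.
Offset 18: leading byte 0xF2 = 11110010 → 4-byte char #7 = F2 BD 84 99.
Leading byte 0xF2 = 11110010 matches 11110xxx → 4-byte sequence.
Byte 1: 0xF2 = 11110010, payload 010 (3 bits).
Byte 2: 0xBD = 10111101 (10xxxxxx ✓), payload 111101.
Byte 3: 0x84 = 10000100 (10xxxxxx ✓), payload 000100.
Byte 4: 0x99 = 10011001 (10xxxxxx ✓), payload 011001.
Concatenate: 010111101000100011001 = 0xBD119 (21 bits → U+BD119).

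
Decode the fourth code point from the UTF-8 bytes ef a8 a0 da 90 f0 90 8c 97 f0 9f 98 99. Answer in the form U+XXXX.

U+1F619

Offset 0: leading byte 0xEF = 11101111 → 3-byte char #1 = EF A8 A0.
Offset 3: leading byte 0xDA = 11011010 → 2-byte char #2 = DA 90.
Offset 5: leading byte 0xF0 = 11110000 → 4-byte char #3 = F0 90 8C 97.
Offset 9: leading byte 0xF0 = 11110000 → 4-byte char #4 = F0 9F 98 99.
Leading byte 0xF0 = 11110000 matches 11110xxx → 4-byte sequence.
Byte 1: 0xF0 = 11110000, payload 000 (3 bits).
Byte 2: 0x9F = 10011111 (10xxxxxx ✓), payload 011111.
Byte 3: 0x98 = 10011000 (10xxxxxx ✓), payload 011000.
Byte 4: 0x99 = 10011001 (10xxxxxx ✓), payload 011001.
Concatenate: 000011111011000011001 = 0x1F619 (21 bits → U+1F619).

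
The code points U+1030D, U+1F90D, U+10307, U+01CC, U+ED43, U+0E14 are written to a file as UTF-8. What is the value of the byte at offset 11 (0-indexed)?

0x87

U+1030D → 4-byte form F0 90 8C 8D at offsets 0–3.
U+1F90D → 4-byte form F0 9F A4 8D at offsets 4–7.
U+10307 → 4-byte form F0 90 8C 87 at offsets 8–11.
Offset 11 falls in char 3's range; it's byte 4 of F0 90 8C 87 = 0x87.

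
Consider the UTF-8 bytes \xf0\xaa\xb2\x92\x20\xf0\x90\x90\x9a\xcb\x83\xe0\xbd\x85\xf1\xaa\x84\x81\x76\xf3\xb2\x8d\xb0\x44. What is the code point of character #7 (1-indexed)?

Offset 0: leading byte 0xF0 = 11110000 → 4-byte char #1 = F0 AA B2 92.
Offset 4: leading byte 0x20 = 00100000 → 1-byte char #2 = 20.
Offset 5: leading byte 0xF0 = 11110000 → 4-byte char #3 = F0 90 90 9A.
Offset 9: leading byte 0xCB = 11001011 → 2-byte char #4 = CB 83.
Offset 11: leading byte 0xE0 = 11100000 → 3-byte char #5 = E0 BD 85.
Offset 14: leading byte 0xF1 = 11110001 → 4-byte char #6 = F1 AA 84 81.
Offset 18: leading byte 0x76 = 01110110 → 1-byte char #7 = 76.
Leading byte 0x76 = 01110110 matches 0xxxxxxx → 1-byte sequence.
Byte 1: 0x76 = 01110110, payload 1110110 (7 bits).
Concatenate: 1110110 = 0x76 (7 bits → U+0076).

U+0076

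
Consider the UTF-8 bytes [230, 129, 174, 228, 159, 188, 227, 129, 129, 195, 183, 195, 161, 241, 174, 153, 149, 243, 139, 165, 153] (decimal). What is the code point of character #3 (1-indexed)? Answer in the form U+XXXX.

U+3041

Offset 0: leading byte 0xE6 = 11100110 → 3-byte char #1 = E6 81 AE.
Offset 3: leading byte 0xE4 = 11100100 → 3-byte char #2 = E4 9F BC.
Offset 6: leading byte 0xE3 = 11100011 → 3-byte char #3 = E3 81 81.
Leading byte 0xE3 = 11100011 matches 1110xxxx → 3-byte sequence.
Byte 1: 0xE3 = 11100011, payload 0011 (4 bits).
Byte 2: 0x81 = 10000001 (10xxxxxx ✓), payload 000001.
Byte 3: 0x81 = 10000001 (10xxxxxx ✓), payload 000001.
Concatenate: 0011000001000001 = 0x3041 (16 bits → U+3041).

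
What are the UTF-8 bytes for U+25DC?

E2 97 9C

U+25DC = 0x25DC = 9692 decimal. In range U+0800–U+FFFF → 3-byte form: 1110xxxx 10xxxxxx 10xxxxxx.
Binary (16 bits): 0010010111011100.
Split 4+6+6: 0010 | 010111 | 011100.
Byte 1: 11100010 = 0xE2.
Byte 2: 10010111 = 0x97.
Byte 3: 10011100 = 0x9C.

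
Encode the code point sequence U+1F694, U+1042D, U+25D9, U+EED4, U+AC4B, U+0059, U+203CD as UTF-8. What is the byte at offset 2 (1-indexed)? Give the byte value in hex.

0x9F

1-indexed offset 2 is 0-indexed offset 1.
U+1F694 → 4-byte form F0 9F 9A 94 at offsets 0–3.
Offset 1 falls in char 1's range; it's byte 2 of F0 9F 9A 94 = 0x9F.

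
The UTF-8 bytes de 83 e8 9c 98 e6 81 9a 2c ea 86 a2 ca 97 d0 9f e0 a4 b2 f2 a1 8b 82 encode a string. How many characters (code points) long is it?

Byte at offset 0: 0xDE = 11011110 → 2-byte char (#1). Advance 2.
Byte at offset 2: 0xE8 = 11101000 → 3-byte char (#2). Advance 3.
Byte at offset 5: 0xE6 = 11100110 → 3-byte char (#3). Advance 3.
Byte at offset 8: 0x2C = 00101100 → 1-byte char (#4). Advance 1.
Byte at offset 9: 0xEA = 11101010 → 3-byte char (#5). Advance 3.
Byte at offset 12: 0xCA = 11001010 → 2-byte char (#6). Advance 2.
Byte at offset 14: 0xD0 = 11010000 → 2-byte char (#7). Advance 2.
Byte at offset 16: 0xE0 = 11100000 → 3-byte char (#8). Advance 3.
Byte at offset 19: 0xF2 = 11110010 → 4-byte char (#9). Advance 4.
Reached end at offset 23 after 9 code points.

9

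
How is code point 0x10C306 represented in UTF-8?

U+10C306 = 0x10C306 = 1098502 decimal. In range U+10000–U+10FFFF → 4-byte form: 11110xxx 10xxxxxx 10xxxxxx 10xxxxxx.
Binary (21 bits): 100001100001100000110.
Split 3+6+6+6: 100 | 001100 | 001100 | 000110.
Byte 1: 11110100 = 0xF4.
Byte 2: 10001100 = 0x8C.
Byte 3: 10001100 = 0x8C.
Byte 4: 10000110 = 0x86.

F4 8C 8C 86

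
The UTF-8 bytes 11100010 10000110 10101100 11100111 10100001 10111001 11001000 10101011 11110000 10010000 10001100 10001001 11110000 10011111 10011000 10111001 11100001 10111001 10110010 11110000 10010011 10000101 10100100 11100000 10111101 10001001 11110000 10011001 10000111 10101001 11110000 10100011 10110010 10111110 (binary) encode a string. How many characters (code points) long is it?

10

Byte at offset 0: 0xE2 = 11100010 → 3-byte char (#1). Advance 3.
Byte at offset 3: 0xE7 = 11100111 → 3-byte char (#2). Advance 3.
Byte at offset 6: 0xC8 = 11001000 → 2-byte char (#3). Advance 2.
Byte at offset 8: 0xF0 = 11110000 → 4-byte char (#4). Advance 4.
Byte at offset 12: 0xF0 = 11110000 → 4-byte char (#5). Advance 4.
Byte at offset 16: 0xE1 = 11100001 → 3-byte char (#6). Advance 3.
Byte at offset 19: 0xF0 = 11110000 → 4-byte char (#7). Advance 4.
Byte at offset 23: 0xE0 = 11100000 → 3-byte char (#8). Advance 3.
Byte at offset 26: 0xF0 = 11110000 → 4-byte char (#9). Advance 4.
Byte at offset 30: 0xF0 = 11110000 → 4-byte char (#10). Advance 4.
Reached end at offset 34 after 10 code points.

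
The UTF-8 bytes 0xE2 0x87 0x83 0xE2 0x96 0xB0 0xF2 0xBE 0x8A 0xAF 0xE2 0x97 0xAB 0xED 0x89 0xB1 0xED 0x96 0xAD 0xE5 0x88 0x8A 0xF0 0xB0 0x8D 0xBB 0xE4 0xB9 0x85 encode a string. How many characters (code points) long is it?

Byte at offset 0: 0xE2 = 11100010 → 3-byte char (#1). Advance 3.
Byte at offset 3: 0xE2 = 11100010 → 3-byte char (#2). Advance 3.
Byte at offset 6: 0xF2 = 11110010 → 4-byte char (#3). Advance 4.
Byte at offset 10: 0xE2 = 11100010 → 3-byte char (#4). Advance 3.
Byte at offset 13: 0xED = 11101101 → 3-byte char (#5). Advance 3.
Byte at offset 16: 0xED = 11101101 → 3-byte char (#6). Advance 3.
Byte at offset 19: 0xE5 = 11100101 → 3-byte char (#7). Advance 3.
Byte at offset 22: 0xF0 = 11110000 → 4-byte char (#8). Advance 4.
Byte at offset 26: 0xE4 = 11100100 → 3-byte char (#9). Advance 3.
Reached end at offset 29 after 9 code points.

9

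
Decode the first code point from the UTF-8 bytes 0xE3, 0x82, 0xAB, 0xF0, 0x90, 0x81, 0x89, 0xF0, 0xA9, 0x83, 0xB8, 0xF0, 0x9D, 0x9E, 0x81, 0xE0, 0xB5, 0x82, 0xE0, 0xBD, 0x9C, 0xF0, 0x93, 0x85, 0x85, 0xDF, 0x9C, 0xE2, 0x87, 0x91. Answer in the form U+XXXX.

U+30AB

Offset 0: leading byte 0xE3 = 11100011 → 3-byte char #1 = E3 82 AB.
Leading byte 0xE3 = 11100011 matches 1110xxxx → 3-byte sequence.
Byte 1: 0xE3 = 11100011, payload 0011 (4 bits).
Byte 2: 0x82 = 10000010 (10xxxxxx ✓), payload 000010.
Byte 3: 0xAB = 10101011 (10xxxxxx ✓), payload 101011.
Concatenate: 0011000010101011 = 0x30AB (16 bits → U+30AB).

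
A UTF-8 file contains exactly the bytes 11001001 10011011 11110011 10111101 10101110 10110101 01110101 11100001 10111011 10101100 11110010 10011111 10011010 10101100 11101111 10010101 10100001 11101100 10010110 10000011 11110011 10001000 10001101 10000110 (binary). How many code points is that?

Byte at offset 0: 0xC9 = 11001001 → 2-byte char (#1). Advance 2.
Byte at offset 2: 0xF3 = 11110011 → 4-byte char (#2). Advance 4.
Byte at offset 6: 0x75 = 01110101 → 1-byte char (#3). Advance 1.
Byte at offset 7: 0xE1 = 11100001 → 3-byte char (#4). Advance 3.
Byte at offset 10: 0xF2 = 11110010 → 4-byte char (#5). Advance 4.
Byte at offset 14: 0xEF = 11101111 → 3-byte char (#6). Advance 3.
Byte at offset 17: 0xEC = 11101100 → 3-byte char (#7). Advance 3.
Byte at offset 20: 0xF3 = 11110011 → 4-byte char (#8). Advance 4.
Reached end at offset 24 after 8 code points.

8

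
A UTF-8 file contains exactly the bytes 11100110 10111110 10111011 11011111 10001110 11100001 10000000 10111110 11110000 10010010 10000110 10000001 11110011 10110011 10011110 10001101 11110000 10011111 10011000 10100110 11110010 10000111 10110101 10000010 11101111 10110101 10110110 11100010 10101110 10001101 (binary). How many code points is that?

9

Byte at offset 0: 0xE6 = 11100110 → 3-byte char (#1). Advance 3.
Byte at offset 3: 0xDF = 11011111 → 2-byte char (#2). Advance 2.
Byte at offset 5: 0xE1 = 11100001 → 3-byte char (#3). Advance 3.
Byte at offset 8: 0xF0 = 11110000 → 4-byte char (#4). Advance 4.
Byte at offset 12: 0xF3 = 11110011 → 4-byte char (#5). Advance 4.
Byte at offset 16: 0xF0 = 11110000 → 4-byte char (#6). Advance 4.
Byte at offset 20: 0xF2 = 11110010 → 4-byte char (#7). Advance 4.
Byte at offset 24: 0xEF = 11101111 → 3-byte char (#8). Advance 3.
Byte at offset 27: 0xE2 = 11100010 → 3-byte char (#9). Advance 3.
Reached end at offset 30 after 9 code points.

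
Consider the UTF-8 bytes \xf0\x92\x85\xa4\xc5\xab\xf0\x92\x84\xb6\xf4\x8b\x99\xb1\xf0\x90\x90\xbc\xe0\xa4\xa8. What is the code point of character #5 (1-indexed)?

Offset 0: leading byte 0xF0 = 11110000 → 4-byte char #1 = F0 92 85 A4.
Offset 4: leading byte 0xC5 = 11000101 → 2-byte char #2 = C5 AB.
Offset 6: leading byte 0xF0 = 11110000 → 4-byte char #3 = F0 92 84 B6.
Offset 10: leading byte 0xF4 = 11110100 → 4-byte char #4 = F4 8B 99 B1.
Offset 14: leading byte 0xF0 = 11110000 → 4-byte char #5 = F0 90 90 BC.
Leading byte 0xF0 = 11110000 matches 11110xxx → 4-byte sequence.
Byte 1: 0xF0 = 11110000, payload 000 (3 bits).
Byte 2: 0x90 = 10010000 (10xxxxxx ✓), payload 010000.
Byte 3: 0x90 = 10010000 (10xxxxxx ✓), payload 010000.
Byte 4: 0xBC = 10111100 (10xxxxxx ✓), payload 111100.
Concatenate: 000010000010000111100 = 0x1043C (21 bits → U+1043C).

U+1043C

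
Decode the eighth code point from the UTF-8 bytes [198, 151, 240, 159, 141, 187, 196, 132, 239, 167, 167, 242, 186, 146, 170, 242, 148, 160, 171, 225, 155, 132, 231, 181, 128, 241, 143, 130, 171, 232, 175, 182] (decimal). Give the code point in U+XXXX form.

U+7D40

Offset 0: leading byte 0xC6 = 11000110 → 2-byte char #1 = C6 97.
Offset 2: leading byte 0xF0 = 11110000 → 4-byte char #2 = F0 9F 8D BB.
Offset 6: leading byte 0xC4 = 11000100 → 2-byte char #3 = C4 84.
Offset 8: leading byte 0xEF = 11101111 → 3-byte char #4 = EF A7 A7.
Offset 11: leading byte 0xF2 = 11110010 → 4-byte char #5 = F2 BA 92 AA.
Offset 15: leading byte 0xF2 = 11110010 → 4-byte char #6 = F2 94 A0 AB.
Offset 19: leading byte 0xE1 = 11100001 → 3-byte char #7 = E1 9B 84.
Offset 22: leading byte 0xE7 = 11100111 → 3-byte char #8 = E7 B5 80.
Leading byte 0xE7 = 11100111 matches 1110xxxx → 3-byte sequence.
Byte 1: 0xE7 = 11100111, payload 0111 (4 bits).
Byte 2: 0xB5 = 10110101 (10xxxxxx ✓), payload 110101.
Byte 3: 0x80 = 10000000 (10xxxxxx ✓), payload 000000.
Concatenate: 0111110101000000 = 0x7D40 (16 bits → U+7D40).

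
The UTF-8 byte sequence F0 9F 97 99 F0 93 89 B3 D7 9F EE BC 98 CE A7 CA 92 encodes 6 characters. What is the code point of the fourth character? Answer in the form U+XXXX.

U+EF18

Offset 0: leading byte 0xF0 = 11110000 → 4-byte char #1 = F0 9F 97 99.
Offset 4: leading byte 0xF0 = 11110000 → 4-byte char #2 = F0 93 89 B3.
Offset 8: leading byte 0xD7 = 11010111 → 2-byte char #3 = D7 9F.
Offset 10: leading byte 0xEE = 11101110 → 3-byte char #4 = EE BC 98.
Leading byte 0xEE = 11101110 matches 1110xxxx → 3-byte sequence.
Byte 1: 0xEE = 11101110, payload 1110 (4 bits).
Byte 2: 0xBC = 10111100 (10xxxxxx ✓), payload 111100.
Byte 3: 0x98 = 10011000 (10xxxxxx ✓), payload 011000.
Concatenate: 1110111100011000 = 0xEF18 (16 bits → U+EF18).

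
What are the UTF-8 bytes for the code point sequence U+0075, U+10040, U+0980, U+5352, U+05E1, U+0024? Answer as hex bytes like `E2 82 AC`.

75 F0 90 81 80 E0 A6 80 E5 8D 92 D7 A1 24

U+0075: 1-byte form → 75.
U+10040: 4-byte form → F0 90 81 80.
U+0980: 3-byte form → E0 A6 80.
U+5352: 3-byte form → E5 8D 92.
U+05E1: 2-byte form → D7 A1.
U+0024: 1-byte form → 24.
Concatenated (14 bytes): 75 F0 90 81 80 E0 A6 80 E5 8D 92 D7 A1 24.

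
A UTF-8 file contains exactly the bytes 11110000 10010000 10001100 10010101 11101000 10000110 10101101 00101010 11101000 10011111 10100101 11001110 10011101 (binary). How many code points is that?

Byte at offset 0: 0xF0 = 11110000 → 4-byte char (#1). Advance 4.
Byte at offset 4: 0xE8 = 11101000 → 3-byte char (#2). Advance 3.
Byte at offset 7: 0x2A = 00101010 → 1-byte char (#3). Advance 1.
Byte at offset 8: 0xE8 = 11101000 → 3-byte char (#4). Advance 3.
Byte at offset 11: 0xCE = 11001110 → 2-byte char (#5). Advance 2.
Reached end at offset 13 after 5 code points.

5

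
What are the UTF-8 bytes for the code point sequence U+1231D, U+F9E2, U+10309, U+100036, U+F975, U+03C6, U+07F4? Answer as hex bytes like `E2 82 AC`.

U+1231D: 4-byte form → F0 92 8C 9D.
U+F9E2: 3-byte form → EF A7 A2.
U+10309: 4-byte form → F0 90 8C 89.
U+100036: 4-byte form → F4 80 80 B6.
U+F975: 3-byte form → EF A5 B5.
U+03C6: 2-byte form → CF 86.
U+07F4: 2-byte form → DF B4.
Concatenated (22 bytes): F0 92 8C 9D EF A7 A2 F0 90 8C 89 F4 80 80 B6 EF A5 B5 CF 86 DF B4.

F0 92 8C 9D EF A7 A2 F0 90 8C 89 F4 80 80 B6 EF A5 B5 CF 86 DF B4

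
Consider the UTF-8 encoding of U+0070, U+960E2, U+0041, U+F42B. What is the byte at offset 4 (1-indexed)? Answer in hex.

1-indexed offset 4 is 0-indexed offset 3.
U+0070 → 1-byte form 70 at offsets 0–0.
U+960E2 → 4-byte form F2 96 83 A2 at offsets 1–4.
Offset 3 falls in char 2's range; it's byte 3 of F2 96 83 A2 = 0x83.

0x83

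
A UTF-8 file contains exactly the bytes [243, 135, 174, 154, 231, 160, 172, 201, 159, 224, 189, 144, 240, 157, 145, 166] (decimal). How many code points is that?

5

Byte at offset 0: 0xF3 = 11110011 → 4-byte char (#1). Advance 4.
Byte at offset 4: 0xE7 = 11100111 → 3-byte char (#2). Advance 3.
Byte at offset 7: 0xC9 = 11001001 → 2-byte char (#3). Advance 2.
Byte at offset 9: 0xE0 = 11100000 → 3-byte char (#4). Advance 3.
Byte at offset 12: 0xF0 = 11110000 → 4-byte char (#5). Advance 4.
Reached end at offset 16 after 5 code points.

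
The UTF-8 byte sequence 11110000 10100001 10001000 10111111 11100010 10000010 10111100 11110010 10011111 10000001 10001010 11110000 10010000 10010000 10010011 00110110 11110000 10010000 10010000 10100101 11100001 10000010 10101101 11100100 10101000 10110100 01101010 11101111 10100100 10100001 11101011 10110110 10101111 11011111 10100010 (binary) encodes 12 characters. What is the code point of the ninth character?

Offset 0: leading byte 0xF0 = 11110000 → 4-byte char #1 = F0 A1 88 BF.
Offset 4: leading byte 0xE2 = 11100010 → 3-byte char #2 = E2 82 BC.
Offset 7: leading byte 0xF2 = 11110010 → 4-byte char #3 = F2 9F 81 8A.
Offset 11: leading byte 0xF0 = 11110000 → 4-byte char #4 = F0 90 90 93.
Offset 15: leading byte 0x36 = 00110110 → 1-byte char #5 = 36.
Offset 16: leading byte 0xF0 = 11110000 → 4-byte char #6 = F0 90 90 A5.
Offset 20: leading byte 0xE1 = 11100001 → 3-byte char #7 = E1 82 AD.
Offset 23: leading byte 0xE4 = 11100100 → 3-byte char #8 = E4 A8 B4.
Offset 26: leading byte 0x6A = 01101010 → 1-byte char #9 = 6A.
Leading byte 0x6A = 01101010 matches 0xxxxxxx → 1-byte sequence.
Byte 1: 0x6A = 01101010, payload 1101010 (7 bits).
Concatenate: 1101010 = 0x6A (7 bits → U+006A).

U+006A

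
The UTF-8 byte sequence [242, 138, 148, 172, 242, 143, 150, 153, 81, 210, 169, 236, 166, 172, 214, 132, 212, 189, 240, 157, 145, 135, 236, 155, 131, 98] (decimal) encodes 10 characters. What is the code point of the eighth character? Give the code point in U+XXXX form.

Offset 0: leading byte 0xF2 = 11110010 → 4-byte char #1 = F2 8A 94 AC.
Offset 4: leading byte 0xF2 = 11110010 → 4-byte char #2 = F2 8F 96 99.
Offset 8: leading byte 0x51 = 01010001 → 1-byte char #3 = 51.
Offset 9: leading byte 0xD2 = 11010010 → 2-byte char #4 = D2 A9.
Offset 11: leading byte 0xEC = 11101100 → 3-byte char #5 = EC A6 AC.
Offset 14: leading byte 0xD6 = 11010110 → 2-byte char #6 = D6 84.
Offset 16: leading byte 0xD4 = 11010100 → 2-byte char #7 = D4 BD.
Offset 18: leading byte 0xF0 = 11110000 → 4-byte char #8 = F0 9D 91 87.
Leading byte 0xF0 = 11110000 matches 11110xxx → 4-byte sequence.
Byte 1: 0xF0 = 11110000, payload 000 (3 bits).
Byte 2: 0x9D = 10011101 (10xxxxxx ✓), payload 011101.
Byte 3: 0x91 = 10010001 (10xxxxxx ✓), payload 010001.
Byte 4: 0x87 = 10000111 (10xxxxxx ✓), payload 000111.
Concatenate: 000011101010001000111 = 0x1D447 (21 bits → U+1D447).

U+1D447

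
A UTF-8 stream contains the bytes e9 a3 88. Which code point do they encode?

U+98C8

Leading byte 0xE9 = 11101001 matches 1110xxxx → 3-byte sequence.
Byte 1: 0xE9 = 11101001, payload 1001 (4 bits).
Byte 2: 0xA3 = 10100011 (10xxxxxx ✓), payload 100011.
Byte 3: 0x88 = 10001000 (10xxxxxx ✓), payload 001000.
Concatenate: 1001100011001000 = 0x98C8 (16 bits → U+98C8).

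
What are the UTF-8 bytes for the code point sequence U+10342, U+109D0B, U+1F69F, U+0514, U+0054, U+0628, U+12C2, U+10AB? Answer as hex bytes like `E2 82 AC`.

F0 90 8D 82 F4 89 B4 8B F0 9F 9A 9F D4 94 54 D8 A8 E1 8B 82 E1 82 AB

U+10342: 4-byte form → F0 90 8D 82.
U+109D0B: 4-byte form → F4 89 B4 8B.
U+1F69F: 4-byte form → F0 9F 9A 9F.
U+0514: 2-byte form → D4 94.
U+0054: 1-byte form → 54.
U+0628: 2-byte form → D8 A8.
U+12C2: 3-byte form → E1 8B 82.
U+10AB: 3-byte form → E1 82 AB.
Concatenated (23 bytes): F0 90 8D 82 F4 89 B4 8B F0 9F 9A 9F D4 94 54 D8 A8 E1 8B 82 E1 82 AB.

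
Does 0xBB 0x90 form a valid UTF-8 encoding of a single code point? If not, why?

invalid (continuation byte with no leading byte)

Byte 0xBB = 10111011 has the form 10xxxxxx — a continuation byte — but there is no preceding leading byte.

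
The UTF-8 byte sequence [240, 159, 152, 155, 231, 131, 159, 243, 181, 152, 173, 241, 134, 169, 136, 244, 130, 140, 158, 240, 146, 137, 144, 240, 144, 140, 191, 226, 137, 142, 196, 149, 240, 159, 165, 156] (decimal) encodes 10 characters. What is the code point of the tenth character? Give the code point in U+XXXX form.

U+1F95C

Offset 0: leading byte 0xF0 = 11110000 → 4-byte char #1 = F0 9F 98 9B.
Offset 4: leading byte 0xE7 = 11100111 → 3-byte char #2 = E7 83 9F.
Offset 7: leading byte 0xF3 = 11110011 → 4-byte char #3 = F3 B5 98 AD.
Offset 11: leading byte 0xF1 = 11110001 → 4-byte char #4 = F1 86 A9 88.
Offset 15: leading byte 0xF4 = 11110100 → 4-byte char #5 = F4 82 8C 9E.
Offset 19: leading byte 0xF0 = 11110000 → 4-byte char #6 = F0 92 89 90.
Offset 23: leading byte 0xF0 = 11110000 → 4-byte char #7 = F0 90 8C BF.
Offset 27: leading byte 0xE2 = 11100010 → 3-byte char #8 = E2 89 8E.
Offset 30: leading byte 0xC4 = 11000100 → 2-byte char #9 = C4 95.
Offset 32: leading byte 0xF0 = 11110000 → 4-byte char #10 = F0 9F A5 9C.
Leading byte 0xF0 = 11110000 matches 11110xxx → 4-byte sequence.
Byte 1: 0xF0 = 11110000, payload 000 (3 bits).
Byte 2: 0x9F = 10011111 (10xxxxxx ✓), payload 011111.
Byte 3: 0xA5 = 10100101 (10xxxxxx ✓), payload 100101.
Byte 4: 0x9C = 10011100 (10xxxxxx ✓), payload 011100.
Concatenate: 000011111100101011100 = 0x1F95C (21 bits → U+1F95C).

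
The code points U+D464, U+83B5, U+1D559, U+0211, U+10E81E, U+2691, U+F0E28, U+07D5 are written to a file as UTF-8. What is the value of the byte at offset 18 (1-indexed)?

1-indexed offset 18 is 0-indexed offset 17.
U+D464 → 3-byte form ED 91 A4 at offsets 0–2.
U+83B5 → 3-byte form E8 8E B5 at offsets 3–5.
U+1D559 → 4-byte form F0 9D 95 99 at offsets 6–9.
U+0211 → 2-byte form C8 91 at offsets 10–11.
U+10E81E → 4-byte form F4 8E A0 9E at offsets 12–15.
U+2691 → 3-byte form E2 9A 91 at offsets 16–18.
Offset 17 falls in char 6's range; it's byte 2 of E2 9A 91 = 0x9A.

0x9A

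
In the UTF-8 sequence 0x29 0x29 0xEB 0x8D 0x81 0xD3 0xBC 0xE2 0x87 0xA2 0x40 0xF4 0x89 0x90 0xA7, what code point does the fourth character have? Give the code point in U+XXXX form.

U+04FC

Offset 0: leading byte 0x29 = 00101001 → 1-byte char #1 = 29.
Offset 1: leading byte 0x29 = 00101001 → 1-byte char #2 = 29.
Offset 2: leading byte 0xEB = 11101011 → 3-byte char #3 = EB 8D 81.
Offset 5: leading byte 0xD3 = 11010011 → 2-byte char #4 = D3 BC.
Leading byte 0xD3 = 11010011 matches 110xxxxx → 2-byte sequence.
Byte 1: 0xD3 = 11010011, payload 10011 (5 bits).
Byte 2: 0xBC = 10111100 (10xxxxxx ✓), payload 111100.
Concatenate: 10011111100 = 0x4FC (11 bits → U+04FC).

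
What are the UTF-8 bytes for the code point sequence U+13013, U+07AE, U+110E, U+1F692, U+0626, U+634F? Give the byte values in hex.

U+13013: 4-byte form → F0 93 80 93.
U+07AE: 2-byte form → DE AE.
U+110E: 3-byte form → E1 84 8E.
U+1F692: 4-byte form → F0 9F 9A 92.
U+0626: 2-byte form → D8 A6.
U+634F: 3-byte form → E6 8D 8F.
Concatenated (18 bytes): F0 93 80 93 DE AE E1 84 8E F0 9F 9A 92 D8 A6 E6 8D 8F.

F0 93 80 93 DE AE E1 84 8E F0 9F 9A 92 D8 A6 E6 8D 8F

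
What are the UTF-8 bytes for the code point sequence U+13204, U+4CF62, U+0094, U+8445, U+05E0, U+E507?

U+13204: 4-byte form → F0 93 88 84.
U+4CF62: 4-byte form → F1 8C BD A2.
U+0094: 2-byte form → C2 94.
U+8445: 3-byte form → E8 91 85.
U+05E0: 2-byte form → D7 A0.
U+E507: 3-byte form → EE 94 87.
Concatenated (18 bytes): F0 93 88 84 F1 8C BD A2 C2 94 E8 91 85 D7 A0 EE 94 87.

F0 93 88 84 F1 8C BD A2 C2 94 E8 91 85 D7 A0 EE 94 87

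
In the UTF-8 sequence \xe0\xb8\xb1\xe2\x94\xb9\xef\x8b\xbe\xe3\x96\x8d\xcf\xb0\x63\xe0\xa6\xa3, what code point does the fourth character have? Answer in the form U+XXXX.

Offset 0: leading byte 0xE0 = 11100000 → 3-byte char #1 = E0 B8 B1.
Offset 3: leading byte 0xE2 = 11100010 → 3-byte char #2 = E2 94 B9.
Offset 6: leading byte 0xEF = 11101111 → 3-byte char #3 = EF 8B BE.
Offset 9: leading byte 0xE3 = 11100011 → 3-byte char #4 = E3 96 8D.
Leading byte 0xE3 = 11100011 matches 1110xxxx → 3-byte sequence.
Byte 1: 0xE3 = 11100011, payload 0011 (4 bits).
Byte 2: 0x96 = 10010110 (10xxxxxx ✓), payload 010110.
Byte 3: 0x8D = 10001101 (10xxxxxx ✓), payload 001101.
Concatenate: 0011010110001101 = 0x358D (16 bits → U+358D).

U+358D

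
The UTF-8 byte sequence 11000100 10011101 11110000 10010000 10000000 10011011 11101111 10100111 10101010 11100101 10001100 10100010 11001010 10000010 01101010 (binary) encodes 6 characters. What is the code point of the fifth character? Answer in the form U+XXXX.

Offset 0: leading byte 0xC4 = 11000100 → 2-byte char #1 = C4 9D.
Offset 2: leading byte 0xF0 = 11110000 → 4-byte char #2 = F0 90 80 9B.
Offset 6: leading byte 0xEF = 11101111 → 3-byte char #3 = EF A7 AA.
Offset 9: leading byte 0xE5 = 11100101 → 3-byte char #4 = E5 8C A2.
Offset 12: leading byte 0xCA = 11001010 → 2-byte char #5 = CA 82.
Leading byte 0xCA = 11001010 matches 110xxxxx → 2-byte sequence.
Byte 1: 0xCA = 11001010, payload 01010 (5 bits).
Byte 2: 0x82 = 10000010 (10xxxxxx ✓), payload 000010.
Concatenate: 01010000010 = 0x282 (11 bits → U+0282).

U+0282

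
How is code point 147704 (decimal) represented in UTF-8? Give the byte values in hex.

U+240F8 = 0x240F8 = 147704 decimal. In range U+10000–U+10FFFF → 4-byte form: 11110xxx 10xxxxxx 10xxxxxx 10xxxxxx.
Binary (21 bits): 000100100000011111000.
Split 3+6+6+6: 000 | 100100 | 000011 | 111000.
Byte 1: 11110000 = 0xF0.
Byte 2: 10100100 = 0xA4.
Byte 3: 10000011 = 0x83.
Byte 4: 10111000 = 0xB8.

F0 A4 83 B8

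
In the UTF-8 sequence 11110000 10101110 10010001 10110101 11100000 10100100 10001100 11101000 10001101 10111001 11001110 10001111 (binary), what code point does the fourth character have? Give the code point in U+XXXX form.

U+038F

Offset 0: leading byte 0xF0 = 11110000 → 4-byte char #1 = F0 AE 91 B5.
Offset 4: leading byte 0xE0 = 11100000 → 3-byte char #2 = E0 A4 8C.
Offset 7: leading byte 0xE8 = 11101000 → 3-byte char #3 = E8 8D B9.
Offset 10: leading byte 0xCE = 11001110 → 2-byte char #4 = CE 8F.
Leading byte 0xCE = 11001110 matches 110xxxxx → 2-byte sequence.
Byte 1: 0xCE = 11001110, payload 01110 (5 bits).
Byte 2: 0x8F = 10001111 (10xxxxxx ✓), payload 001111.
Concatenate: 01110001111 = 0x38F (11 bits → U+038F).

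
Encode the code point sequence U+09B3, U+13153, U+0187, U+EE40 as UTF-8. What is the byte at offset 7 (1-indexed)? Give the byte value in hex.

1-indexed offset 7 is 0-indexed offset 6.
U+09B3 → 3-byte form E0 A6 B3 at offsets 0–2.
U+13153 → 4-byte form F0 93 85 93 at offsets 3–6.
Offset 6 falls in char 2's range; it's byte 4 of F0 93 85 93 = 0x93.

0x93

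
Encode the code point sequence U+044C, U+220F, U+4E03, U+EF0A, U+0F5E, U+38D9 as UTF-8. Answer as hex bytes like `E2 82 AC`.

D1 8C E2 88 8F E4 B8 83 EE BC 8A E0 BD 9E E3 A3 99

U+044C: 2-byte form → D1 8C.
U+220F: 3-byte form → E2 88 8F.
U+4E03: 3-byte form → E4 B8 83.
U+EF0A: 3-byte form → EE BC 8A.
U+0F5E: 3-byte form → E0 BD 9E.
U+38D9: 3-byte form → E3 A3 99.
Concatenated (17 bytes): D1 8C E2 88 8F E4 B8 83 EE BC 8A E0 BD 9E E3 A3 99.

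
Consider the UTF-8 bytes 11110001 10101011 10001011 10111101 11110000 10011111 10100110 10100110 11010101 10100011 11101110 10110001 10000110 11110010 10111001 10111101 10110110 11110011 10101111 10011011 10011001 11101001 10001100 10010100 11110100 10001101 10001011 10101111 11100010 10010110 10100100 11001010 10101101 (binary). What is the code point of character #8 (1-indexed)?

U+10D2EF

Offset 0: leading byte 0xF1 = 11110001 → 4-byte char #1 = F1 AB 8B BD.
Offset 4: leading byte 0xF0 = 11110000 → 4-byte char #2 = F0 9F A6 A6.
Offset 8: leading byte 0xD5 = 11010101 → 2-byte char #3 = D5 A3.
Offset 10: leading byte 0xEE = 11101110 → 3-byte char #4 = EE B1 86.
Offset 13: leading byte 0xF2 = 11110010 → 4-byte char #5 = F2 B9 BD B6.
Offset 17: leading byte 0xF3 = 11110011 → 4-byte char #6 = F3 AF 9B 99.
Offset 21: leading byte 0xE9 = 11101001 → 3-byte char #7 = E9 8C 94.
Offset 24: leading byte 0xF4 = 11110100 → 4-byte char #8 = F4 8D 8B AF.
Leading byte 0xF4 = 11110100 matches 11110xxx → 4-byte sequence.
Byte 1: 0xF4 = 11110100, payload 100 (3 bits).
Byte 2: 0x8D = 10001101 (10xxxxxx ✓), payload 001101.
Byte 3: 0x8B = 10001011 (10xxxxxx ✓), payload 001011.
Byte 4: 0xAF = 10101111 (10xxxxxx ✓), payload 101111.
Concatenate: 100001101001011101111 = 0x10D2EF (21 bits → U+10D2EF).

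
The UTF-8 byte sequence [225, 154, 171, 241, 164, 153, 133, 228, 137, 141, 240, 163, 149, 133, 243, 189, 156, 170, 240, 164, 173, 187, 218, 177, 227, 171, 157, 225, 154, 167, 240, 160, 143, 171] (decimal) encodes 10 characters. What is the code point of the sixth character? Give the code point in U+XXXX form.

U+24B7B

Offset 0: leading byte 0xE1 = 11100001 → 3-byte char #1 = E1 9A AB.
Offset 3: leading byte 0xF1 = 11110001 → 4-byte char #2 = F1 A4 99 85.
Offset 7: leading byte 0xE4 = 11100100 → 3-byte char #3 = E4 89 8D.
Offset 10: leading byte 0xF0 = 11110000 → 4-byte char #4 = F0 A3 95 85.
Offset 14: leading byte 0xF3 = 11110011 → 4-byte char #5 = F3 BD 9C AA.
Offset 18: leading byte 0xF0 = 11110000 → 4-byte char #6 = F0 A4 AD BB.
Leading byte 0xF0 = 11110000 matches 11110xxx → 4-byte sequence.
Byte 1: 0xF0 = 11110000, payload 000 (3 bits).
Byte 2: 0xA4 = 10100100 (10xxxxxx ✓), payload 100100.
Byte 3: 0xAD = 10101101 (10xxxxxx ✓), payload 101101.
Byte 4: 0xBB = 10111011 (10xxxxxx ✓), payload 111011.
Concatenate: 000100100101101111011 = 0x24B7B (21 bits → U+24B7B).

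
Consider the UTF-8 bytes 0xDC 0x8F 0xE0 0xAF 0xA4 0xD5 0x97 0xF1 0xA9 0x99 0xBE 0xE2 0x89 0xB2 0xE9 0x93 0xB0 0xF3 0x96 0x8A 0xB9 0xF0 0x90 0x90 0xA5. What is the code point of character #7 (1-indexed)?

Offset 0: leading byte 0xDC = 11011100 → 2-byte char #1 = DC 8F.
Offset 2: leading byte 0xE0 = 11100000 → 3-byte char #2 = E0 AF A4.
Offset 5: leading byte 0xD5 = 11010101 → 2-byte char #3 = D5 97.
Offset 7: leading byte 0xF1 = 11110001 → 4-byte char #4 = F1 A9 99 BE.
Offset 11: leading byte 0xE2 = 11100010 → 3-byte char #5 = E2 89 B2.
Offset 14: leading byte 0xE9 = 11101001 → 3-byte char #6 = E9 93 B0.
Offset 17: leading byte 0xF3 = 11110011 → 4-byte char #7 = F3 96 8A B9.
Leading byte 0xF3 = 11110011 matches 11110xxx → 4-byte sequence.
Byte 1: 0xF3 = 11110011, payload 011 (3 bits).
Byte 2: 0x96 = 10010110 (10xxxxxx ✓), payload 010110.
Byte 3: 0x8A = 10001010 (10xxxxxx ✓), payload 001010.
Byte 4: 0xB9 = 10111001 (10xxxxxx ✓), payload 111001.
Concatenate: 011010110001010111001 = 0xD62B9 (21 bits → U+D62B9).

U+D62B9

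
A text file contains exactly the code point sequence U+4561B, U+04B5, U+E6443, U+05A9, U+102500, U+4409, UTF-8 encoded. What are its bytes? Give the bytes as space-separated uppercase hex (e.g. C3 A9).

F1 85 98 9B D2 B5 F3 A6 91 83 D6 A9 F4 82 94 80 E4 90 89

U+4561B: 4-byte form → F1 85 98 9B.
U+04B5: 2-byte form → D2 B5.
U+E6443: 4-byte form → F3 A6 91 83.
U+05A9: 2-byte form → D6 A9.
U+102500: 4-byte form → F4 82 94 80.
U+4409: 3-byte form → E4 90 89.
Concatenated (19 bytes): F1 85 98 9B D2 B5 F3 A6 91 83 D6 A9 F4 82 94 80 E4 90 89.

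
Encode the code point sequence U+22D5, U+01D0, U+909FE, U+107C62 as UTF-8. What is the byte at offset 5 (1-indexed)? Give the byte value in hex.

1-indexed offset 5 is 0-indexed offset 4.
U+22D5 → 3-byte form E2 8B 95 at offsets 0–2.
U+01D0 → 2-byte form C7 90 at offsets 3–4.
Offset 4 falls in char 2's range; it's byte 2 of C7 90 = 0x90.

0x90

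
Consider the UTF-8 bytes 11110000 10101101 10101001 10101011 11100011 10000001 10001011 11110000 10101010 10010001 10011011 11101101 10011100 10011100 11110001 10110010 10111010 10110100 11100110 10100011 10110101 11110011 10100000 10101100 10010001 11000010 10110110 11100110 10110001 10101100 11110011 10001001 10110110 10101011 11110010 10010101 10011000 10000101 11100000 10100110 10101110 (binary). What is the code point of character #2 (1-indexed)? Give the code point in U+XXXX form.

Offset 0: leading byte 0xF0 = 11110000 → 4-byte char #1 = F0 AD A9 AB.
Offset 4: leading byte 0xE3 = 11100011 → 3-byte char #2 = E3 81 8B.
Leading byte 0xE3 = 11100011 matches 1110xxxx → 3-byte sequence.
Byte 1: 0xE3 = 11100011, payload 0011 (4 bits).
Byte 2: 0x81 = 10000001 (10xxxxxx ✓), payload 000001.
Byte 3: 0x8B = 10001011 (10xxxxxx ✓), payload 001011.
Concatenate: 0011000001001011 = 0x304B (16 bits → U+304B).

U+304B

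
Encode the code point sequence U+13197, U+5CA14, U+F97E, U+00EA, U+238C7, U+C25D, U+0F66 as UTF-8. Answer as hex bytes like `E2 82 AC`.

U+13197: 4-byte form → F0 93 86 97.
U+5CA14: 4-byte form → F1 9C A8 94.
U+F97E: 3-byte form → EF A5 BE.
U+00EA: 2-byte form → C3 AA.
U+238C7: 4-byte form → F0 A3 A3 87.
U+C25D: 3-byte form → EC 89 9D.
U+0F66: 3-byte form → E0 BD A6.
Concatenated (23 bytes): F0 93 86 97 F1 9C A8 94 EF A5 BE C3 AA F0 A3 A3 87 EC 89 9D E0 BD A6.

F0 93 86 97 F1 9C A8 94 EF A5 BE C3 AA F0 A3 A3 87 EC 89 9D E0 BD A6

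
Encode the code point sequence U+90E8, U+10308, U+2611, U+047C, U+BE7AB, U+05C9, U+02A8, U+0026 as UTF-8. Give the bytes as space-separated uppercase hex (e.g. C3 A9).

E9 83 A8 F0 90 8C 88 E2 98 91 D1 BC F2 BE 9E AB D7 89 CA A8 26

U+90E8: 3-byte form → E9 83 A8.
U+10308: 4-byte form → F0 90 8C 88.
U+2611: 3-byte form → E2 98 91.
U+047C: 2-byte form → D1 BC.
U+BE7AB: 4-byte form → F2 BE 9E AB.
U+05C9: 2-byte form → D7 89.
U+02A8: 2-byte form → CA A8.
U+0026: 1-byte form → 26.
Concatenated (21 bytes): E9 83 A8 F0 90 8C 88 E2 98 91 D1 BC F2 BE 9E AB D7 89 CA A8 26.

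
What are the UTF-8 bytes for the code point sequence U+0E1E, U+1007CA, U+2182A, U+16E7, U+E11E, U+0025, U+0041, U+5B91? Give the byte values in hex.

E0 B8 9E F4 80 9F 8A F0 A1 A0 AA E1 9B A7 EE 84 9E 25 41 E5 AE 91

U+0E1E: 3-byte form → E0 B8 9E.
U+1007CA: 4-byte form → F4 80 9F 8A.
U+2182A: 4-byte form → F0 A1 A0 AA.
U+16E7: 3-byte form → E1 9B A7.
U+E11E: 3-byte form → EE 84 9E.
U+0025: 1-byte form → 25.
U+0041: 1-byte form → 41.
U+5B91: 3-byte form → E5 AE 91.
Concatenated (22 bytes): E0 B8 9E F4 80 9F 8A F0 A1 A0 AA E1 9B A7 EE 84 9E 25 41 E5 AE 91.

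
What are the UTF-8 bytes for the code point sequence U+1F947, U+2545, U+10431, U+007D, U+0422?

U+1F947: 4-byte form → F0 9F A5 87.
U+2545: 3-byte form → E2 95 85.
U+10431: 4-byte form → F0 90 90 B1.
U+007D: 1-byte form → 7D.
U+0422: 2-byte form → D0 A2.
Concatenated (14 bytes): F0 9F A5 87 E2 95 85 F0 90 90 B1 7D D0 A2.

F0 9F A5 87 E2 95 85 F0 90 90 B1 7D D0 A2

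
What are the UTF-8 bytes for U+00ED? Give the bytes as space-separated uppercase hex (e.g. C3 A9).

C3 AD

U+00ED = 0xED = 237 decimal. In range U+0080–U+07FF → 2-byte form: 110xxxxx 10xxxxxx.
Binary (11 bits): 00011101101.
Split 5+6: 00011 | 101101.
Byte 1: 11000011 = 0xC3.
Byte 2: 10101101 = 0xAD.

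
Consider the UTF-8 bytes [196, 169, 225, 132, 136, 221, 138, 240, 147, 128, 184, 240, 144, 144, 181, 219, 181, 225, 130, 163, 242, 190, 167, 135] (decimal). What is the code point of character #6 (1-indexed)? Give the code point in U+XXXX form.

Offset 0: leading byte 0xC4 = 11000100 → 2-byte char #1 = C4 A9.
Offset 2: leading byte 0xE1 = 11100001 → 3-byte char #2 = E1 84 88.
Offset 5: leading byte 0xDD = 11011101 → 2-byte char #3 = DD 8A.
Offset 7: leading byte 0xF0 = 11110000 → 4-byte char #4 = F0 93 80 B8.
Offset 11: leading byte 0xF0 = 11110000 → 4-byte char #5 = F0 90 90 B5.
Offset 15: leading byte 0xDB = 11011011 → 2-byte char #6 = DB B5.
Leading byte 0xDB = 11011011 matches 110xxxxx → 2-byte sequence.
Byte 1: 0xDB = 11011011, payload 11011 (5 bits).
Byte 2: 0xB5 = 10110101 (10xxxxxx ✓), payload 110101.
Concatenate: 11011110101 = 0x6F5 (11 bits → U+06F5).

U+06F5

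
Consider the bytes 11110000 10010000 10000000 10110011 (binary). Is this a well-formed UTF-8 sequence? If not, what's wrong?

valid

Leading byte 0xF0 = 11110000 → 4-byte form.
Continuation bytes 0x90=10010000, 0x80=10000000, 0xB3=10110011 all match 10xxxxxx.
Decoded value 0x10033 is ≥ 0x10000 (shortest form) and not a surrogate.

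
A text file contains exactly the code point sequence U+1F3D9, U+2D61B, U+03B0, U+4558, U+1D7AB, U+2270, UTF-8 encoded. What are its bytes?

F0 9F 8F 99 F0 AD 98 9B CE B0 E4 95 98 F0 9D 9E AB E2 89 B0

U+1F3D9: 4-byte form → F0 9F 8F 99.
U+2D61B: 4-byte form → F0 AD 98 9B.
U+03B0: 2-byte form → CE B0.
U+4558: 3-byte form → E4 95 98.
U+1D7AB: 4-byte form → F0 9D 9E AB.
U+2270: 3-byte form → E2 89 B0.
Concatenated (20 bytes): F0 9F 8F 99 F0 AD 98 9B CE B0 E4 95 98 F0 9D 9E AB E2 89 B0.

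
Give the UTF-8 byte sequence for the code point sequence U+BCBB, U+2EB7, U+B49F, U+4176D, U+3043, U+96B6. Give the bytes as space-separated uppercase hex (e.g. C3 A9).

EB B2 BB E2 BA B7 EB 92 9F F1 81 9D AD E3 81 83 E9 9A B6

U+BCBB: 3-byte form → EB B2 BB.
U+2EB7: 3-byte form → E2 BA B7.
U+B49F: 3-byte form → EB 92 9F.
U+4176D: 4-byte form → F1 81 9D AD.
U+3043: 3-byte form → E3 81 83.
U+96B6: 3-byte form → E9 9A B6.
Concatenated (19 bytes): EB B2 BB E2 BA B7 EB 92 9F F1 81 9D AD E3 81 83 E9 9A B6.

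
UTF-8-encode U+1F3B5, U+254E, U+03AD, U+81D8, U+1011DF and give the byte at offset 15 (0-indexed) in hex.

0x9F

U+1F3B5 → 4-byte form F0 9F 8E B5 at offsets 0–3.
U+254E → 3-byte form E2 95 8E at offsets 4–6.
U+03AD → 2-byte form CE AD at offsets 7–8.
U+81D8 → 3-byte form E8 87 98 at offsets 9–11.
U+1011DF → 4-byte form F4 81 87 9F at offsets 12–15.
Offset 15 falls in char 5's range; it's byte 4 of F4 81 87 9F = 0x9F.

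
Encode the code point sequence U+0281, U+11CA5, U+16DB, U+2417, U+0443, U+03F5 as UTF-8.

CA 81 F0 91 B2 A5 E1 9B 9B E2 90 97 D1 83 CF B5

U+0281: 2-byte form → CA 81.
U+11CA5: 4-byte form → F0 91 B2 A5.
U+16DB: 3-byte form → E1 9B 9B.
U+2417: 3-byte form → E2 90 97.
U+0443: 2-byte form → D1 83.
U+03F5: 2-byte form → CF B5.
Concatenated (16 bytes): CA 81 F0 91 B2 A5 E1 9B 9B E2 90 97 D1 83 CF B5.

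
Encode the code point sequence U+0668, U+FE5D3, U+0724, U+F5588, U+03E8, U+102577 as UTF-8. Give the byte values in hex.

U+0668: 2-byte form → D9 A8.
U+FE5D3: 4-byte form → F3 BE 97 93.
U+0724: 2-byte form → DC A4.
U+F5588: 4-byte form → F3 B5 96 88.
U+03E8: 2-byte form → CF A8.
U+102577: 4-byte form → F4 82 95 B7.
Concatenated (18 bytes): D9 A8 F3 BE 97 93 DC A4 F3 B5 96 88 CF A8 F4 82 95 B7.

D9 A8 F3 BE 97 93 DC A4 F3 B5 96 88 CF A8 F4 82 95 B7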